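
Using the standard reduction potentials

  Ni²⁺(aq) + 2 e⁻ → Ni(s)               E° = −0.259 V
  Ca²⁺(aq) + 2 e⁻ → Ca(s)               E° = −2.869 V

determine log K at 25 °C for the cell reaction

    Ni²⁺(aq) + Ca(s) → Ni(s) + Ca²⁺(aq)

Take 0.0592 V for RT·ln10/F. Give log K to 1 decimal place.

log K = 88.2

The Ni²⁺/Ni couple is reduced (cathode); E°cell = −0.259 − (−2.869) = +2.610 V with n = 2.
At equilibrium E = 0, so log K = nE°cell / 0.0592 = (2)(+2.610) / 0.0592 = 88.2.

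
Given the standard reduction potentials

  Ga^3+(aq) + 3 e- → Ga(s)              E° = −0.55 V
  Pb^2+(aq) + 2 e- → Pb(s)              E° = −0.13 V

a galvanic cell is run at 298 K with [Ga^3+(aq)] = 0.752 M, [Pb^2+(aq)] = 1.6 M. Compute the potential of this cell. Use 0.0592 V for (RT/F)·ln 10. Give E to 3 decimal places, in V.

+0.428 V

The Pb²⁺/Pb couple has the more positive E°, so it is the cathode; Ga³⁺/Ga is the anode.
E°cell = −0.13 − (−0.55) = +0.42 V, with n = 6 electrons transferred.
For the overall reaction 3 Pb^2+(aq) + 2 Ga(s) → 3 Pb(s) + 2 Ga^3+(aq), Q = [Ga^3+(aq)]^2 / [Pb^2+(aq)]^3 = 0.138, giving log Q = −0.860.
By the Nernst equation, E = +0.42 − (0.0592/6)·(−0.860) = +0.428 V.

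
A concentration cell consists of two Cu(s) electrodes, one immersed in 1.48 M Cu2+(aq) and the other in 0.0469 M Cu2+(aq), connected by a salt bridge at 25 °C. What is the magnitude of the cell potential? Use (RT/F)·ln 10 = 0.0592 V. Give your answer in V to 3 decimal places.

For a concentration cell E°cell = 0, since both electrodes use the same couple.
The compartment with the higher Cu2+(aq) concentration (1.48 M) acts as the cathode; ions are reduced there and produced at the dilute (0.0469 M) anode.
With n = 2, Ecell = −(0.0592/2)·log([dilute]/[conc]) = −(0.0592/2)·log(0.0469/1.48) = +0.044 V.

0.044 V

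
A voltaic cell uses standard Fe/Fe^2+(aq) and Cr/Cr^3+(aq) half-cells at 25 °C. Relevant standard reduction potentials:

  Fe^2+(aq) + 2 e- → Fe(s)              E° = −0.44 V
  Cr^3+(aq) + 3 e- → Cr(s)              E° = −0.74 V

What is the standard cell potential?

The Fe²⁺/Fe couple has the higher E°, so Fe ion is reduced (cathode) and Cr is oxidized (anode).
E°cell = E°(cathode) − E°(anode) = −0.44 − (−0.74) = +0.30 V.

+0.30 V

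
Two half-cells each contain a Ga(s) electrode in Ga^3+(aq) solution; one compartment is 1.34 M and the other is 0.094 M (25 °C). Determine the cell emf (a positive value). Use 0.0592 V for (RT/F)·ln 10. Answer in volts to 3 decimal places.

0.023 V

For a concentration cell E°cell = 0, since both electrodes use the same couple.
The compartment with the higher Ga^3+(aq) concentration (1.34 M) acts as the cathode; ions are reduced there and produced at the dilute (0.094 M) anode.
With n = 3, Ecell = −(0.0592/3)·log([dilute]/[conc]) = −(0.0592/3)·log(0.094/1.34) = +0.023 V.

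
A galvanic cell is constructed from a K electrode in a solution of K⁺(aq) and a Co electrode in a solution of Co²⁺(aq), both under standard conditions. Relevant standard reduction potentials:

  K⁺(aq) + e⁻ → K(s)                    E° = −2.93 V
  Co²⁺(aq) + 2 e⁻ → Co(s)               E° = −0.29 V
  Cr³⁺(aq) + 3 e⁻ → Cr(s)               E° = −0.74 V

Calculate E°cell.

+2.64 V

The Co²⁺/Co couple has the higher E°, so Co ion is reduced (cathode) and K is oxidized (anode).
E°cell = E°(cathode) − E°(anode) = −0.29 − (−2.93) = +2.64 V.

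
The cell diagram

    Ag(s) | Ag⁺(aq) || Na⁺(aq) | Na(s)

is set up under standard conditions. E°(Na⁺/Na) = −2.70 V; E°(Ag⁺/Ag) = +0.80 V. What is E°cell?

−3.50 V

By convention the left-hand electrode in cell notation is the anode (oxidation) and the right-hand electrode is the cathode (reduction).
E°cell = E°(right) − E°(left) = −2.70 − (+0.80) = −3.50 V.
The negative sign shows that, as written, the cell would require an external voltage to drive the reaction.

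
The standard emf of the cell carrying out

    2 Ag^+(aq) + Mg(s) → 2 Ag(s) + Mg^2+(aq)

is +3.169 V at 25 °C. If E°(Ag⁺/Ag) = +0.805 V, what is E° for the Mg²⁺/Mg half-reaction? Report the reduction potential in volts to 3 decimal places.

−2.364 V

In the reaction as written the Ag⁺/Ag couple is reduced (cathode) and Mg²⁺/Mg is oxidized (anode), so E°cell = E°(Ag⁺/Ag) − E°(Mg²⁺/Mg).
E°(Mg²⁺/Mg) = E°(cathode) − E°cell = +0.805 − (+3.169) = −2.364 V.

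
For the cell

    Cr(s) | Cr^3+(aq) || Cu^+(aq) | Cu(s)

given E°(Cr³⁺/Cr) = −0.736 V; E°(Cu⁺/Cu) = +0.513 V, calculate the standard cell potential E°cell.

+1.249 V

By convention the left-hand electrode in cell notation is the anode (oxidation) and the right-hand electrode is the cathode (reduction).
E°cell = E°(right) − E°(left) = +0.513 − (−0.736) = +1.249 V.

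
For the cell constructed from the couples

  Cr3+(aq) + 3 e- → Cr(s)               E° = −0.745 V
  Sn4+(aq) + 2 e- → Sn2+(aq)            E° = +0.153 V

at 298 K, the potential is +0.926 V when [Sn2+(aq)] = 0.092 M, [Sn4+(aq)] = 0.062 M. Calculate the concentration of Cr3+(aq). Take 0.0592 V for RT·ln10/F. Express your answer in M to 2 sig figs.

0.021 M

Sn⁴⁺/Sn²⁺ is the cathode (higher E°); E°cell = +0.153 − (−0.745) = +0.898 V with n = 6.
Since E = E° − (0.0592/n)·log Q, log Q = n(E° − E)/0.0592 = −2.838.
The balanced reaction is 3 Sn4+(aq) + 2 Cr(s) → 3 Sn2+(aq) + 2 Cr3+(aq), so Q = ([Sn2+(aq)]^3·[Cr3+(aq)]^2) / [Sn4+(aq)]^3.
Substituting the known concentrations and solving, log [Cr3+(aq)] = −1.676 and [Cr3+(aq)] = 0.021 M.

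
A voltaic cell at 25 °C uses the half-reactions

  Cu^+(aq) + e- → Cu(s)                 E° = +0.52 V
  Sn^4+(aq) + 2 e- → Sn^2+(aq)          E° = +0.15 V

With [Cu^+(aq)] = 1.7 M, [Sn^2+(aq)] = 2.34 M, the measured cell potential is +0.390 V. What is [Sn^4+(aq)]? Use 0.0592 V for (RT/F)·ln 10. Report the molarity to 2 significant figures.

Cu⁺/Cu is the cathode (higher E°); E°cell = +0.52 − (+0.15) = +0.37 V with n = 2.
From the Nernst equation, log Q = n(E° − E)/0.0592 = 2·(+0.37 − (+0.390))/0.0592 = −0.676.
The balanced reaction is 2 Cu^+(aq) + Sn^2+(aq) → 2 Cu(s) + Sn^4+(aq), so Q = [Sn^4+(aq)] / ([Cu^+(aq)]^2·[Sn^2+(aq)]).
Solving for the unknown gives log [Sn^4+(aq)] = 0.154, so [Sn^4+(aq)] ≈ 1.4 M.

1.4 M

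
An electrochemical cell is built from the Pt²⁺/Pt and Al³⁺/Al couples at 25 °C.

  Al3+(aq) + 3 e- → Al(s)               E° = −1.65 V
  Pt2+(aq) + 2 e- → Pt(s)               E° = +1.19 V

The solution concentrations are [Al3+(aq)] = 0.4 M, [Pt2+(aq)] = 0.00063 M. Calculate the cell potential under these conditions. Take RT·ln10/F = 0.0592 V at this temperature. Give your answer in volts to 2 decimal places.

+2.75 V

Pt²⁺/Pt is reduced (cathode, E° = +1.19 V) and Al³⁺/Al is oxidized (anode).
E°cell = +1.19 − (−1.65) = +2.84 V, with n = 6 electrons transferred.
For the overall reaction 3 Pt2+(aq) + 2 Al(s) → 3 Pt(s) + 2 Al3+(aq), Q = [Al3+(aq)]^2 / [Pt2+(aq)]^3 = 6.4×10^8, giving log Q = 8.806.
By the Nernst equation, E = +2.84 − (0.0592/6)·(8.806) = +2.75 V.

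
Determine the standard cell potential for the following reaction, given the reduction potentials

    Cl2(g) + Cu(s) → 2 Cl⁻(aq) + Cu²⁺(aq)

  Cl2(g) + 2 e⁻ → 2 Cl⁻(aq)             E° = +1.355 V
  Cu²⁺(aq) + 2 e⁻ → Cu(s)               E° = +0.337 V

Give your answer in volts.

Cl2(g) gains electrons, so the Cl₂/Cl⁻ couple is the cathode; the Cu²⁺/Cu couple is the anode.
E°cell = E°(cathode) − E°(anode) = +1.355 − (+0.337) = +1.018 V.
The positive value indicates the reaction is spontaneous as written.

+1.018 V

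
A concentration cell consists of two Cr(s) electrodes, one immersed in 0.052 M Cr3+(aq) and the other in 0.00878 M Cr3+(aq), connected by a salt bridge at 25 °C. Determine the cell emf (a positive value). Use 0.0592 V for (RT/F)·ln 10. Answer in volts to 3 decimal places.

0.015 V

For a concentration cell E°cell = 0, since both electrodes use the same couple.
The compartment with the higher Cr3+(aq) concentration (0.052 M) acts as the cathode; ions are reduced there and produced at the dilute (0.00878 M) anode.
With n = 3, Ecell = −(0.0592/3)·log([dilute]/[conc]) = −(0.0592/3)·log(0.00878/0.052) = +0.015 V.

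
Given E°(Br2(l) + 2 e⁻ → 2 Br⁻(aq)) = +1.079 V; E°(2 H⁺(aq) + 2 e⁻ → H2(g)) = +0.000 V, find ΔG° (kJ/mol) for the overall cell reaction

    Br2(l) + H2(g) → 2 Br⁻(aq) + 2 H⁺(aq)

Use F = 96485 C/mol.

−208 kJ/mol

In the reaction as written Br2(l) is reduced, so the Br₂/Br⁻ couple is the cathode and 2H⁺/H₂ is the anode.
E°cell = +1.079 − (+0.000) = +1.079 V; balancing electrons gives n = 2.
ΔG° = −nFE°cell = −(2)(96485)(+1.079) J/mol = −208 kJ/mol.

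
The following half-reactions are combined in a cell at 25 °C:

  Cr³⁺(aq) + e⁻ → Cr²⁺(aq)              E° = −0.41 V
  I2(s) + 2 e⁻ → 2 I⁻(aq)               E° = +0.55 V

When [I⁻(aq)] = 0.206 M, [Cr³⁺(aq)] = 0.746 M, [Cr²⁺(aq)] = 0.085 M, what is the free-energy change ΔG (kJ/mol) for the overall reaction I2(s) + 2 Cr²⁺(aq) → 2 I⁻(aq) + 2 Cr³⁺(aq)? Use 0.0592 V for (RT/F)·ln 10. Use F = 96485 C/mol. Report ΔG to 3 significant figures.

−182 kJ/mol

E°cell = +0.55 − (−0.41) = +0.96 V; the balanced reaction transfers n = 2 electrons.
Q = ([I⁻(aq)]^2·[Cr³⁺(aq)]^2) / [Cr²⁺(aq)]^2 = 3.27, so log Q = 0.514 and E = +0.96 − (0.0592/2)(0.514) = +0.9448 V.
ΔG = −nFE = −(2)(96485)(+0.9448) J/mol = −182 kJ/mol.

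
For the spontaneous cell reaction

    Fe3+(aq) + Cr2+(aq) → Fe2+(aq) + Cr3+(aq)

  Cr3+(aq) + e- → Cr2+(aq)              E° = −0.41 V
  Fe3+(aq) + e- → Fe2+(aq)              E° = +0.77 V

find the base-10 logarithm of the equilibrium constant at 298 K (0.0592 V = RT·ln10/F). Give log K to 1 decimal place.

The Fe³⁺/Fe²⁺ couple is reduced (cathode); E°cell = +0.77 − (−0.41) = +1.18 V with n = 1.
At equilibrium E = 0, so log K = nE°cell / 0.0592 = (1)(+1.18) / 0.0592 = 19.9.

log K = 19.9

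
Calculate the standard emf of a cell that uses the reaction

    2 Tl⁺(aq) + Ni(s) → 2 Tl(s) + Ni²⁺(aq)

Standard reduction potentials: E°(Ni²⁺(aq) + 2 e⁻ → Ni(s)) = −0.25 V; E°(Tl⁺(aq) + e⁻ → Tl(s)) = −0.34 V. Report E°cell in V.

−0.09 V

In the reaction as written, Tl⁺(aq) is reduced (cathode) and Ni²⁺(aq) is produced by oxidation at the anode.
E°cell = E°(cathode) − E°(anode) = −0.34 − (−0.25) = −0.09 V.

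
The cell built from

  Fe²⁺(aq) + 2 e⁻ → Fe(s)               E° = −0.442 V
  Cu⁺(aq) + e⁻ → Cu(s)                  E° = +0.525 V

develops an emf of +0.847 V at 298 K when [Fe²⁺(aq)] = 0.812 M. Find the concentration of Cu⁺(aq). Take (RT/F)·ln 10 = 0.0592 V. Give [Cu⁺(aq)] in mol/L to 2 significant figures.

0.0085 M

With Cu⁺/Cu at the cathode and Fe²⁺/Fe at the anode, E°cell = +0.525 − (−0.442) = +0.967 V (n = 2).
Since E = E° − (0.0592/n)·log Q, log Q = n(E° − E)/0.0592 = 4.054.
For 2 Cu⁺(aq) + Fe(s) → 2 Cu(s) + Fe²⁺(aq), the reaction quotient is Q = [Fe²⁺(aq)] / [Cu⁺(aq)]^2.
Isolating [Cu⁺(aq)] in Q = 10^{4.054} yields log [Cu⁺(aq)] = −2.072, i.e. 0.0085 M.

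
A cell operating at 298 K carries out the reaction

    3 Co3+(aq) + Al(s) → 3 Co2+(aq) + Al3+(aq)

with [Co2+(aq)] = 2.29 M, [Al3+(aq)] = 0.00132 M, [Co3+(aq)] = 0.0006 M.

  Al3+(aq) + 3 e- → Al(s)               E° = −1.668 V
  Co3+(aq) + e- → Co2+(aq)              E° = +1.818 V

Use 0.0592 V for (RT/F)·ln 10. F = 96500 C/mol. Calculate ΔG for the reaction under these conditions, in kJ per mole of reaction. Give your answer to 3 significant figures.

−964 kJ/mol

With Co³⁺/Co²⁺ reduced at the cathode, E°cell = +1.818 − (−1.668) = +3.486 V and n = 3.
The reaction quotient is ([Co2+(aq)]^3·[Al3+(aq)]) / [Co3+(aq)]^3 = 7.34×10^7; by Nernst, E = +3.486 − (0.0592/3)(7.866) = +3.3308 V.
ΔG = −nFE = −(3)(96500)(+3.3308) J/mol = −964 kJ/mol.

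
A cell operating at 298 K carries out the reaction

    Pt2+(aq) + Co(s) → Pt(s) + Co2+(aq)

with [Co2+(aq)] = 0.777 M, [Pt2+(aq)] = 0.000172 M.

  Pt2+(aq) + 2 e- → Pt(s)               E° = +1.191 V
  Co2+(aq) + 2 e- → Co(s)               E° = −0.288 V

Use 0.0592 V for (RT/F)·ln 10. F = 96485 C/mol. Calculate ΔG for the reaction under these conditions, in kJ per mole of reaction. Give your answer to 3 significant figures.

The standard cell potential is +1.191 − (−0.288) = +1.479 V, with n = 2 electrons in the balanced equation.
The reaction quotient is [Co2+(aq)] / [Pt2+(aq)] = 4.52×10^3; by Nernst, E = +1.479 − (0.0592/2)(3.655) = +1.3708 V.
Then ΔG = −nFE = −2 × 96485 × +1.3708 J/mol = −265 kJ/mol.

−265 kJ/mol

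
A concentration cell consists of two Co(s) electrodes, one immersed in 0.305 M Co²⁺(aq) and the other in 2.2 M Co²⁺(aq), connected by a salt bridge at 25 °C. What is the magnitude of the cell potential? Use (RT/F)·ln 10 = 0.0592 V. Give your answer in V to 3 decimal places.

0.025 V

For a concentration cell E°cell = 0, since both electrodes use the same couple.
The compartment with the higher Co²⁺(aq) concentration (2.2 M) acts as the cathode; ions are reduced there and produced at the dilute (0.305 M) anode.
With n = 2, Ecell = −(0.0592/2)·log([dilute]/[conc]) = −(0.0592/2)·log(0.305/2.2) = +0.025 V.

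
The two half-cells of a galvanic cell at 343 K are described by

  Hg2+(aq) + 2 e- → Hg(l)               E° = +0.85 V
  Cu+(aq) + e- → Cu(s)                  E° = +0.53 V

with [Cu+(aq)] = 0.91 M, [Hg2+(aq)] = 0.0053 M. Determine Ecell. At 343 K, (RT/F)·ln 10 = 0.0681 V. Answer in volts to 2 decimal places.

Since E°(Hg²⁺/Hg) > E°(Cu⁺/Cu), Hg²⁺/Hg serves as the cathode.
The standard potential is +0.85 − (+0.53) = +0.32 V and the balanced reaction transfers n = 2 electrons.
Balancing gives Hg2+(aq) + 2 Cu(s) → Hg(l) + 2 Cu+(aq); hence Q = [Cu+(aq)]^2 / [Hg2+(aq)] = 156 (log Q = 2.194).
E = E° − (0.0681/n)·log Q = +0.32 − (0.0681/2)(2.194) = +0.25 V.

+0.25 V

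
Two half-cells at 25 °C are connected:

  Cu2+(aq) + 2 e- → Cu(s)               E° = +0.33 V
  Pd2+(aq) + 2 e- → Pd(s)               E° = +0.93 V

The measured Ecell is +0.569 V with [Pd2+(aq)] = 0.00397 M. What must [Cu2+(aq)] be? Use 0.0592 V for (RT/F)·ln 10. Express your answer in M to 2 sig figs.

The Pd²⁺/Pd couple has the larger reduction potential, so it is the cathode: E°cell = +0.93 − (+0.33) = +0.60 V and n = 2.
From the Nernst equation, log Q = n(E° − E)/0.0592 = 2·(+0.60 − (+0.569))/0.0592 = 1.047.
Balancing electrons gives Pd2+(aq) + Cu(s) → Pd(s) + Cu2+(aq); thus Q = [Cu2+(aq)] / [Pd2+(aq)].
Isolating [Cu2+(aq)] in Q = 10^{1.047} yields log [Cu2+(aq)] = −1.354, i.e. 0.044 M.

0.044 M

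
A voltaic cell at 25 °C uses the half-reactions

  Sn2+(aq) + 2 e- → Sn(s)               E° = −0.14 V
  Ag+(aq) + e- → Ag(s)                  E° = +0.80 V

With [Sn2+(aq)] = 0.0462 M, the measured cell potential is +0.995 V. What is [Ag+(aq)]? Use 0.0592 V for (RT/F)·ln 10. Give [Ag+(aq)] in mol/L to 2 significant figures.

1.8 M

With Ag⁺/Ag at the cathode and Sn²⁺/Sn at the anode, E°cell = +0.80 − (−0.14) = +0.94 V (n = 2).
Rearranging E = E° − (0.0592/n)·log Q gives log Q = 2(+0.94 − (+0.995))/0.0592 = −1.858.
Balancing electrons gives 2 Ag+(aq) + Sn(s) → 2 Ag(s) + Sn2+(aq); thus Q = [Sn2+(aq)] / [Ag+(aq)]^2.
Solving for the unknown gives log [Ag+(aq)] = 0.261, so [Ag+(aq)] ≈ 1.8 M.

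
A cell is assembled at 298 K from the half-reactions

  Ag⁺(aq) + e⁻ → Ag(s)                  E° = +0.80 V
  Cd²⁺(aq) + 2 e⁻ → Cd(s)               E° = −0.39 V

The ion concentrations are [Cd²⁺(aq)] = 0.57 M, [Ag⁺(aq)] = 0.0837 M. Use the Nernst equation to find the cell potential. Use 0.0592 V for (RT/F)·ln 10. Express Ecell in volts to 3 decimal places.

+1.133 V

The Ag⁺/Ag couple has the more positive E°, so it is the cathode; Cd²⁺/Cd is the anode.
E°cell = E°cat − E°an = +0.80 − (−0.39) = +1.19 V; n = 2.
Balancing gives 2 Ag⁺(aq) + Cd(s) → 2 Ag(s) + Cd²⁺(aq); hence Q = [Cd²⁺(aq)] / [Ag⁺(aq)]^2 = 81.4 (log Q = 1.910).
Applying E = E° − (RT ln10/nF)·log Q gives +1.19 − (0.0592/2)(1.910) = +1.133 V.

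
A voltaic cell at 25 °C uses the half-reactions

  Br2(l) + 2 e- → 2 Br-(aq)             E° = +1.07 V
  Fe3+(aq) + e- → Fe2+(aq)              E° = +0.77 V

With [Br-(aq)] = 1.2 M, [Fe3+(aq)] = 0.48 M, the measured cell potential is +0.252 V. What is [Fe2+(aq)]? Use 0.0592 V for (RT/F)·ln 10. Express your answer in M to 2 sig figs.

0.089 M

The Br₂/Br⁻ couple has the larger reduction potential, so it is the cathode: E°cell = +1.07 − (+0.77) = +0.30 V and n = 2.
Rearranging E = E° − (0.0592/n)·log Q gives log Q = 2(+0.30 − (+0.252))/0.0592 = 1.622.
The balanced reaction is Br2(l) + 2 Fe2+(aq) → 2 Br-(aq) + 2 Fe3+(aq), so Q = ([Br-(aq)]^2·[Fe3+(aq)]^2) / [Fe2+(aq)]^2.
Solving for the unknown gives log [Fe2+(aq)] = −1.051, so [Fe2+(aq)] ≈ 0.089 M.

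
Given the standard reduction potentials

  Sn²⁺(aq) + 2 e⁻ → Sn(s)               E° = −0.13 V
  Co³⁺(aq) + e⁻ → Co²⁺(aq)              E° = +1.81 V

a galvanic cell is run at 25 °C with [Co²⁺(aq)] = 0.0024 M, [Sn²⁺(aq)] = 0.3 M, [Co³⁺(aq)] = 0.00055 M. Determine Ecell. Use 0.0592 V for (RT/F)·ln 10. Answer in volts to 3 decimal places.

+1.918 V

Since E°(Co³⁺/Co²⁺) > E°(Sn²⁺/Sn), Co³⁺/Co²⁺ serves as the cathode.
The standard potential is +1.81 − (−0.13) = +1.94 V and the balanced reaction transfers n = 2 electrons.
Balancing gives 2 Co³⁺(aq) + Sn(s) → 2 Co²⁺(aq) + Sn²⁺(aq); hence Q = ([Co²⁺(aq)]^2·[Sn²⁺(aq)]) / [Co³⁺(aq)]^2 = 5.71 (log Q = 0.757).
By the Nernst equation, E = +1.94 − (0.0592/2)·(0.757) = +1.918 V.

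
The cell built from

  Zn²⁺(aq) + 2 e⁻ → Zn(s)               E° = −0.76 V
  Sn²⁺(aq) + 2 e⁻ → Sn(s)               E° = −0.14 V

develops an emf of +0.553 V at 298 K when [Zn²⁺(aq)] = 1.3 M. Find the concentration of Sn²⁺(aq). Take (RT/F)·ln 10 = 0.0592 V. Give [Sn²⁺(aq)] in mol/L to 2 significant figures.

0.0071 M

The Sn²⁺/Sn couple has the larger reduction potential, so it is the cathode: E°cell = −0.14 − (−0.76) = +0.62 V and n = 2.
Since E = E° − (0.0592/n)·log Q, log Q = n(E° − E)/0.0592 = 2.264.
Balancing electrons gives Sn²⁺(aq) + Zn(s) → Sn(s) + Zn²⁺(aq); thus Q = [Zn²⁺(aq)] / [Sn²⁺(aq)].
Substituting the known concentrations and solving, log [Sn²⁺(aq)] = −2.150 and [Sn²⁺(aq)] = 0.0071 M.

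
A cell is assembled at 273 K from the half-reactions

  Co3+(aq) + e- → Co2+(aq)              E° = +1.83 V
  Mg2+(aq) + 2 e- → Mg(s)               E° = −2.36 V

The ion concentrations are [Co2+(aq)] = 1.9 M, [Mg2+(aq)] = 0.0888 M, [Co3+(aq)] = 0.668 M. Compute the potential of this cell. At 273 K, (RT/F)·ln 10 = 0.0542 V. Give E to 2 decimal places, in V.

Since E°(Co³⁺/Co²⁺) > E°(Mg²⁺/Mg), Co³⁺/Co²⁺ serves as the cathode.
The standard potential is +1.83 − (−2.36) = +4.19 V and the balanced reaction transfers n = 2 electrons.
For the overall reaction 2 Co3+(aq) + Mg(s) → 2 Co2+(aq) + Mg2+(aq), Q = ([Co2+(aq)]^2·[Mg2+(aq)]) / [Co3+(aq)]^2 = 0.718, giving log Q = −0.144.
Applying E = E° − (RT ln10/nF)·log Q gives +4.19 − (0.0542/2)(−0.144) = +4.19 V.

+4.19 V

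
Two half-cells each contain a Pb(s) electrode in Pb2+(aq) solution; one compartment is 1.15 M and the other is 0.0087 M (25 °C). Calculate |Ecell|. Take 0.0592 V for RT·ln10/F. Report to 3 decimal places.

For a concentration cell E°cell = 0, since both electrodes use the same couple.
The compartment with the higher Pb2+(aq) concentration (1.15 M) acts as the cathode; ions are reduced there and produced at the dilute (0.0087 M) anode.
With n = 2, Ecell = −(0.0592/2)·log([dilute]/[conc]) = −(0.0592/2)·log(0.0087/1.15) = +0.063 V.

0.063 V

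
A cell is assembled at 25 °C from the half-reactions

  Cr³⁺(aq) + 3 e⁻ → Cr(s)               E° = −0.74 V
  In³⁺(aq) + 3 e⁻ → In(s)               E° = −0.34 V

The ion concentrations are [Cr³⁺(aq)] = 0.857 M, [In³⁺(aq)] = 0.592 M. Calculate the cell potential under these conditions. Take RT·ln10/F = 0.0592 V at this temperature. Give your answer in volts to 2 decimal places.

+0.40 V

The In³⁺/In couple has the more positive E°, so it is the cathode; Cr³⁺/Cr is the anode.
The standard potential is −0.34 − (−0.74) = +0.40 V and the balanced reaction transfers n = 3 electrons.
For the overall reaction In³⁺(aq) + Cr(s) → In(s) + Cr³⁺(aq), Q = [Cr³⁺(aq)] / [In³⁺(aq)] = 1.45, giving log Q = 0.161.
Applying E = E° − (RT ln10/nF)·log Q gives +0.40 − (0.0592/3)(0.161) = +0.40 V.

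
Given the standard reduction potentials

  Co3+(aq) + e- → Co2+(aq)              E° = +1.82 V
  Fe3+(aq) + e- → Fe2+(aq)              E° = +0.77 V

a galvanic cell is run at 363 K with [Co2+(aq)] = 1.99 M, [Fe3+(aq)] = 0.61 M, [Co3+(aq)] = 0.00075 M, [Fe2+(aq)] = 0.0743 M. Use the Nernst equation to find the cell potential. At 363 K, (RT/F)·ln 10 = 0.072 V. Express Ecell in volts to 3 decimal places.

The Co³⁺/Co²⁺ couple has the more positive E°, so it is the cathode; Fe³⁺/Fe²⁺ is the anode.
E°cell = +1.82 − (+0.77) = +1.05 V, with n = 1 electron transferred.
For the overall reaction Co3+(aq) + Fe2+(aq) → Co2+(aq) + Fe3+(aq), Q = ([Co2+(aq)]·[Fe3+(aq)]) / ([Co3+(aq)]·[Fe2+(aq)]) = 2.18×10^4, giving log Q = 4.338.
Applying E = E° − (RT ln10/nF)·log Q gives +1.05 − (0.072/1)(4.338) = +0.738 V.

+0.738 V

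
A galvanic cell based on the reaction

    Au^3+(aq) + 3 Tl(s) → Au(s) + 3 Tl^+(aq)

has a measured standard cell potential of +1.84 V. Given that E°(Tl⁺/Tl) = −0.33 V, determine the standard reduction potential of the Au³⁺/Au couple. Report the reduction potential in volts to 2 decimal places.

+1.51 V

In the reaction as written the Au³⁺/Au couple is reduced (cathode) and Tl⁺/Tl is oxidized (anode), so E°cell = E°(Au³⁺/Au) − E°(Tl⁺/Tl).
E°(Au³⁺/Au) = E°cell + E°(anode) = +1.84 + (−0.33) = +1.51 V.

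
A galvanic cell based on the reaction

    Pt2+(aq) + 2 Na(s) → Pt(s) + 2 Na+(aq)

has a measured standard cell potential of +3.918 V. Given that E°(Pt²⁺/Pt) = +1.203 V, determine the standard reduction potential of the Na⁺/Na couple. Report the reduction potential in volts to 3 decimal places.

−2.715 V

In the reaction as written the Pt²⁺/Pt couple is reduced (cathode) and Na⁺/Na is oxidized (anode), so E°cell = E°(Pt²⁺/Pt) − E°(Na⁺/Na).
E°(Na⁺/Na) = E°(cathode) − E°cell = +1.203 − (+3.918) = −2.715 V.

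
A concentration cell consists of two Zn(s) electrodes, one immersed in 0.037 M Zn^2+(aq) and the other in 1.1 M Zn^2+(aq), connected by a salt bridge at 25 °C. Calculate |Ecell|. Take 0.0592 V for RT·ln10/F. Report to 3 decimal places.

0.044 V

For a concentration cell E°cell = 0, since both electrodes use the same couple.
The compartment with the higher Zn^2+(aq) concentration (1.1 M) acts as the cathode; ions are reduced there and produced at the dilute (0.037 M) anode.
With n = 2, Ecell = −(0.0592/2)·log([dilute]/[conc]) = −(0.0592/2)·log(0.037/1.1) = +0.044 V.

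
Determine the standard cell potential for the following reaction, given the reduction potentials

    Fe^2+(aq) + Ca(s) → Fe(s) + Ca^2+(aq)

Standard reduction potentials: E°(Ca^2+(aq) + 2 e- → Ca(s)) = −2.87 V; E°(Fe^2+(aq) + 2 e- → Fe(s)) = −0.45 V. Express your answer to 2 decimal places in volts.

+2.42 V

Fe^2+(aq) gains electrons, so the Fe²⁺/Fe couple is the cathode; the Ca²⁺/Ca couple is the anode.
E°cell = E°(cathode) − E°(anode) = −0.45 − (−2.87) = +2.42 V.
The positive value indicates the reaction is spontaneous as written.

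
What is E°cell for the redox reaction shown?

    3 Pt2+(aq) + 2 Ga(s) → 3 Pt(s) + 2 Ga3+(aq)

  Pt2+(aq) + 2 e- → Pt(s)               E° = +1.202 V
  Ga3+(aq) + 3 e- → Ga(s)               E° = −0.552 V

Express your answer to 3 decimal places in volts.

+1.754 V

In the reaction as written, Pt2+(aq) is reduced (cathode) and Ga3+(aq) is produced by oxidation at the anode.
E°cell = E°(cathode) − E°(anode) = +1.202 − (−0.552) = +1.754 V.
The positive value indicates the reaction is spontaneous as written.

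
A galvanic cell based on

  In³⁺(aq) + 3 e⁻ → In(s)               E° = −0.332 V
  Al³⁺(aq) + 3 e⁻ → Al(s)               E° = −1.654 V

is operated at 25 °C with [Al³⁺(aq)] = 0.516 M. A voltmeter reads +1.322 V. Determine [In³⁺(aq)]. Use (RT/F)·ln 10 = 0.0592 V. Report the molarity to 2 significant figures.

0.52 M

The In³⁺/In couple has the larger reduction potential, so it is the cathode: E°cell = −0.332 − (−1.654) = +1.322 V and n = 3.
Since E = E° − (0.0592/n)·log Q, log Q = n(E° − E)/0.0592 = 0.000.
The balanced reaction is In³⁺(aq) + Al(s) → In(s) + Al³⁺(aq), so Q = [Al³⁺(aq)] / [In³⁺(aq)].
Solving for the unknown gives log [In³⁺(aq)] = −0.287, so [In³⁺(aq)] ≈ 0.52 M.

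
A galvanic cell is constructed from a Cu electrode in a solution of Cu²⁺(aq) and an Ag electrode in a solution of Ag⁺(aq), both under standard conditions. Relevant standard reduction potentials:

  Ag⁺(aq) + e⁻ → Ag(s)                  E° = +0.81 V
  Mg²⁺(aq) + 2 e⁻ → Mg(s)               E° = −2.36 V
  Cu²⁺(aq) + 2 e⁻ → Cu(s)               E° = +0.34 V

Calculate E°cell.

+0.47 V

The Ag⁺/Ag couple has the higher E°, so Ag ion is reduced (cathode) and Cu is oxidized (anode).
E°cell = E°(cathode) − E°(anode) = +0.81 − (+0.34) = +0.47 V.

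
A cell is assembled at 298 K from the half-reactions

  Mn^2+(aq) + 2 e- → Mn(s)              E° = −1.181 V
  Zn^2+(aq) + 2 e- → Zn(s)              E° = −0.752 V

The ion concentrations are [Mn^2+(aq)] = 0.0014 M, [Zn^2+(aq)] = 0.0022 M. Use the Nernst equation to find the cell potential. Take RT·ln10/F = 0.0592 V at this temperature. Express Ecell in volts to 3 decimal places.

+0.435 V

Zn²⁺/Zn is reduced (cathode, E° = −0.752 V) and Mn²⁺/Mn is oxidized (anode).
The standard potential is −0.752 − (−1.181) = +0.429 V and the balanced reaction transfers n = 2 electrons.
The balanced reaction is Zn^2+(aq) + Mn(s) → Zn(s) + Mn^2+(aq), so Q = [Mn^2+(aq)] / [Zn^2+(aq)] = 0.636 and log Q = −0.196.
Applying E = E° − (RT ln10/nF)·log Q gives +0.429 − (0.0592/2)(−0.196) = +0.435 V.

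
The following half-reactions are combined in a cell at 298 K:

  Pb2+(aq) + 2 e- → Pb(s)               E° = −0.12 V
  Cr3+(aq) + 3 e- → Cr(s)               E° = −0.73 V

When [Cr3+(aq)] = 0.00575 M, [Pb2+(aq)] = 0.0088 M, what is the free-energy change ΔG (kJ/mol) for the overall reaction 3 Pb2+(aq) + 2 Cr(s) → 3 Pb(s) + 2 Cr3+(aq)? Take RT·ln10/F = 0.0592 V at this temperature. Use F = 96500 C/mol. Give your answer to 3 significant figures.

−344 kJ/mol

E°cell = −0.12 − (−0.73) = +0.61 V; the balanced reaction transfers n = 6 electrons.
The reaction quotient is [Cr3+(aq)]^2 / [Pb2+(aq)]^3 = 48.5; by Nernst, E = +0.61 − (0.0592/6)(1.686) = +0.5934 V.
Finally ΔG = −nFE = −(6)(96500 C/mol)(+0.5934 V) = −344 kJ/mol.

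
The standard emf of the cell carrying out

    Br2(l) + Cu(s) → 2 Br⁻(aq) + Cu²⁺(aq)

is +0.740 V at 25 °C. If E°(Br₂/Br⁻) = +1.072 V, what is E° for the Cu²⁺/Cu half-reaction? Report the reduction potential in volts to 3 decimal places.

In the reaction as written the Br₂/Br⁻ couple is reduced (cathode) and Cu²⁺/Cu is oxidized (anode), so E°cell = E°(Br₂/Br⁻) − E°(Cu²⁺/Cu).
E°(Cu²⁺/Cu) = E°(cathode) − E°cell = +1.072 − (+0.740) = +0.332 V.

+0.332 V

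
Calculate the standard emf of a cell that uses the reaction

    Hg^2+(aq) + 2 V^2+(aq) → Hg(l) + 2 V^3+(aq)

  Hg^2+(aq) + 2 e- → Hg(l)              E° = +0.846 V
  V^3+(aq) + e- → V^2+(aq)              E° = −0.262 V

+1.108 V

In the reaction as written, Hg^2+(aq) is reduced (cathode) and V^3+(aq) is produced by oxidation at the anode.
E°cell = E°(cathode) − E°(anode) = +0.846 − (−0.262) = +1.108 V.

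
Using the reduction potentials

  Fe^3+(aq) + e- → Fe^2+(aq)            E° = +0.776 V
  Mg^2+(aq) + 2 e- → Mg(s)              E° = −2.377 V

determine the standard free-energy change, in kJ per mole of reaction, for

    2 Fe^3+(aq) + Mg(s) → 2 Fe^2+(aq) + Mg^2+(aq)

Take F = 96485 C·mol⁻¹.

−608 kJ/mol

In the reaction as written Fe^3+(aq) is reduced, so the Fe³⁺/Fe²⁺ couple is the cathode and Mg²⁺/Mg is the anode.
E°cell = +0.776 − (−2.377) = +3.153 V; balancing electrons gives n = 2.
ΔG° = −nFE°cell = −(2)(96485)(+3.153) J/mol = −608 kJ/mol.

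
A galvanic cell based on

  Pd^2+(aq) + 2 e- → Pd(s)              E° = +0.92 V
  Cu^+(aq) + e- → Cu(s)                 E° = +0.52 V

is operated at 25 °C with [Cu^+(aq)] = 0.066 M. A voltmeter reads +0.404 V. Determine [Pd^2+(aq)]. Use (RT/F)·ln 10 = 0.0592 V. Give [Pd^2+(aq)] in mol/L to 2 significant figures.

The Pd²⁺/Pd couple has the larger reduction potential, so it is the cathode: E°cell = +0.92 − (+0.52) = +0.40 V and n = 2.
Rearranging E = E° − (0.0592/n)·log Q gives log Q = 2(+0.40 − (+0.404))/0.0592 = −0.135.
The balanced reaction is Pd^2+(aq) + 2 Cu(s) → Pd(s) + 2 Cu^+(aq), so Q = [Cu^+(aq)]^2 / [Pd^2+(aq)].
Substituting the known concentrations and solving, log [Pd^2+(aq)] = −2.226 and [Pd^2+(aq)] = 0.0059 M.

0.0059 M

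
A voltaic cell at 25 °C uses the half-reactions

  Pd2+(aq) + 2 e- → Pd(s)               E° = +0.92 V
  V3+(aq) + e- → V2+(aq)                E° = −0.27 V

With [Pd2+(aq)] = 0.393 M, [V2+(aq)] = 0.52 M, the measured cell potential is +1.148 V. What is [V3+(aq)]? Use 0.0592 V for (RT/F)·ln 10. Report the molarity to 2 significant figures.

1.7 M

The Pd²⁺/Pd couple has the larger reduction potential, so it is the cathode: E°cell = +0.92 − (−0.27) = +1.19 V and n = 2.
Rearranging E = E° − (0.0592/n)·log Q gives log Q = 2(+1.19 − (+1.148))/0.0592 = 1.419.
For Pd2+(aq) + 2 V2+(aq) → Pd(s) + 2 V3+(aq), the reaction quotient is Q = [V3+(aq)]^2 / ([Pd2+(aq)]·[V2+(aq)]^2).
Isolating [V3+(aq)] in Q = 10^{1.419} yields log [V3+(aq)] = 0.223, i.e. 1.7 M.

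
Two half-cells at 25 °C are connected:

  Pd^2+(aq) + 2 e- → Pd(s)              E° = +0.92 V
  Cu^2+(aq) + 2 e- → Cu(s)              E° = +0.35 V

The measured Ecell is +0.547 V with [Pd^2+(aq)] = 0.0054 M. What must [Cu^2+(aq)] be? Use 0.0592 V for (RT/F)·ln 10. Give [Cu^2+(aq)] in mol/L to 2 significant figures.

With Pd²⁺/Pd at the cathode and Cu²⁺/Cu at the anode, E°cell = +0.92 − (+0.35) = +0.57 V (n = 2).
Rearranging E = E° − (0.0592/n)·log Q gives log Q = 2(+0.57 − (+0.547))/0.0592 = 0.777.
The balanced reaction is Pd^2+(aq) + Cu(s) → Pd(s) + Cu^2+(aq), so Q = [Cu^2+(aq)] / [Pd^2+(aq)].
Isolating [Cu^2+(aq)] in Q = 10^{0.777} yields log [Cu^2+(aq)] = −1.491, i.e. 0.032 M.

0.032 M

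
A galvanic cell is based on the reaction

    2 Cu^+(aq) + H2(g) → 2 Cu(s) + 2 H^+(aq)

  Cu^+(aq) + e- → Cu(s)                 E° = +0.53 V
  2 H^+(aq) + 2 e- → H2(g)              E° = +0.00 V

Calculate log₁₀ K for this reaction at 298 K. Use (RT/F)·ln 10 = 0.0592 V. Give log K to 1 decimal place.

The Cu⁺/Cu couple is reduced (cathode); E°cell = +0.53 − (+0.00) = +0.53 V with n = 2.
At equilibrium E = 0, so log K = nE°cell / 0.0592 = (2)(+0.53) / 0.0592 = 17.9.

log K = 17.9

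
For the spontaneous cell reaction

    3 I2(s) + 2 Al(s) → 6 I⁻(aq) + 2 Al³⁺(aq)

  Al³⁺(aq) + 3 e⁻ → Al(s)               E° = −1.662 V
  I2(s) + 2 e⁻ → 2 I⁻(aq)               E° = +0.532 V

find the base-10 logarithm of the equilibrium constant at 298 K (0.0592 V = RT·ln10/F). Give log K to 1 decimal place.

The I₂/I⁻ couple is reduced (cathode); E°cell = +0.532 − (−1.662) = +2.194 V with n = 6.
At equilibrium E = 0, so log K = nE°cell / 0.0592 = (6)(+2.194) / 0.0592 = 222.4.

log K = 222.4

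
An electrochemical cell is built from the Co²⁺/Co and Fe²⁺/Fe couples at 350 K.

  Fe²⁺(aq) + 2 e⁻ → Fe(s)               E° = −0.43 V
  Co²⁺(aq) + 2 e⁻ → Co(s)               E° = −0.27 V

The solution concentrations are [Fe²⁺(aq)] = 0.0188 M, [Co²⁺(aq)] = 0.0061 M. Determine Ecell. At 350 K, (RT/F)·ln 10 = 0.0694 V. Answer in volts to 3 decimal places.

+0.143 V

The Co²⁺/Co couple has the more positive E°, so it is the cathode; Fe²⁺/Fe is the anode.
E°cell = E°cat − E°an = −0.27 − (−0.43) = +0.16 V; n = 2.
The balanced reaction is Co²⁺(aq) + Fe(s) → Co(s) + Fe²⁺(aq), so Q = [Fe²⁺(aq)] / [Co²⁺(aq)] = 3.08 and log Q = 0.489.
E = E° − (0.0694/n)·log Q = +0.16 − (0.0694/2)(0.489) = +0.143 V.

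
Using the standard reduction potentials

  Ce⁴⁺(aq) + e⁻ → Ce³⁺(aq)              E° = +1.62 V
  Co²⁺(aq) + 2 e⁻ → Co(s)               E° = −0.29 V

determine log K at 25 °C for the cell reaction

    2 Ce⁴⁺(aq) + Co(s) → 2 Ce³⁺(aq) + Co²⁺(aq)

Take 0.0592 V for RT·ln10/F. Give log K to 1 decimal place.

The Ce⁴⁺/Ce³⁺ couple is reduced (cathode); E°cell = +1.62 − (−0.29) = +1.91 V with n = 2.
At equilibrium E = 0, so log K = nE°cell / 0.0592 = (2)(+1.91) / 0.0592 = 64.5.

log K = 64.5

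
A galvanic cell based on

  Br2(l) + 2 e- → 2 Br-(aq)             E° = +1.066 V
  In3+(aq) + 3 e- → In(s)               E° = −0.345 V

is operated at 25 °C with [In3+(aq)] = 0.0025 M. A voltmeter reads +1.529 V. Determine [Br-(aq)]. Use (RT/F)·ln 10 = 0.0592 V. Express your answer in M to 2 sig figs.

0.075 M

With Br₂/Br⁻ at the cathode and In³⁺/In at the anode, E°cell = +1.066 − (−0.345) = +1.411 V (n = 6).
Since E = E° − (0.0592/n)·log Q, log Q = n(E° − E)/0.0592 = −11.959.
Balancing electrons gives 3 Br2(l) + 2 In(s) → 6 Br-(aq) + 2 In3+(aq); thus Q = [Br-(aq)]^6·[In3+(aq)]^2.
Isolating [Br-(aq)] in Q = 10^{−11.959} yields log [Br-(aq)] = −1.126, i.e. 0.075 M.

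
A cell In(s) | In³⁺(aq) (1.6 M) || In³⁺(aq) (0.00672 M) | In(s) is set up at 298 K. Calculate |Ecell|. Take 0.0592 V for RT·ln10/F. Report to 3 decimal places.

0.047 V

For a concentration cell E°cell = 0, since both electrodes use the same couple.
The compartment with the higher In³⁺(aq) concentration (1.6 M) acts as the cathode; ions are reduced there and produced at the dilute (0.00672 M) anode.
With n = 3, Ecell = −(0.0592/3)·log([dilute]/[conc]) = −(0.0592/3)·log(0.00672/1.6) = +0.047 V.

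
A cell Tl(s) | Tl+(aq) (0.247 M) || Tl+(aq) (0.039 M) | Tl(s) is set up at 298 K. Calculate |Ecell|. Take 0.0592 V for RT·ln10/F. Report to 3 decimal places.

For a concentration cell E°cell = 0, since both electrodes use the same couple.
The compartment with the higher Tl+(aq) concentration (0.247 M) acts as the cathode; ions are reduced there and produced at the dilute (0.039 M) anode.
With n = 1, Ecell = −(0.0592/1)·log([dilute]/[conc]) = −(0.0592/1)·log(0.039/0.247) = +0.047 V.

0.047 V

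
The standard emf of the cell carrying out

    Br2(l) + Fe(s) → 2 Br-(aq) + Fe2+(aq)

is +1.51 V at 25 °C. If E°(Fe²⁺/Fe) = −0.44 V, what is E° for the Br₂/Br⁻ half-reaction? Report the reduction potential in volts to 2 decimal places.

+1.07 V

In the reaction as written the Br₂/Br⁻ couple is reduced (cathode) and Fe²⁺/Fe is oxidized (anode), so E°cell = E°(Br₂/Br⁻) − E°(Fe²⁺/Fe).
E°(Br₂/Br⁻) = E°cell + E°(anode) = +1.51 + (−0.44) = +1.07 V.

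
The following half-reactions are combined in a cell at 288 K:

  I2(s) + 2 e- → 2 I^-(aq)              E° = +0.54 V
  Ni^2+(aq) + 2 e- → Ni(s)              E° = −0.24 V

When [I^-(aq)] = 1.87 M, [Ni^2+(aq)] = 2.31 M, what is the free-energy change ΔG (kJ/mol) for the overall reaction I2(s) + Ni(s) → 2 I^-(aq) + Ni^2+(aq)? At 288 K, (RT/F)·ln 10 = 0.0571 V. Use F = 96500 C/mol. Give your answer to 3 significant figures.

−146 kJ/mol

E°cell = +0.54 − (−0.24) = +0.78 V; the balanced reaction transfers n = 2 electrons.
The reaction quotient is [I^-(aq)]^2·[Ni^2+(aq)] = 8.08; by Nernst, E = +0.78 − (0.0571/2)(0.907) = +0.7541 V.
ΔG = −nFE = −(2)(96500)(+0.7541) J/mol = −146 kJ/mol.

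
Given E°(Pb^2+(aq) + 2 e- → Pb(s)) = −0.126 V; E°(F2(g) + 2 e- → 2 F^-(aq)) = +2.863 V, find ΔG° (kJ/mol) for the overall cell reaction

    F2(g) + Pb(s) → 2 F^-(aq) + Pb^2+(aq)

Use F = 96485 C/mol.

In the reaction as written F2(g) is reduced, so the F₂/F⁻ couple is the cathode and Pb²⁺/Pb is the anode.
E°cell = +2.863 − (−0.126) = +2.989 V; balancing electrons gives n = 2.
ΔG° = −nFE°cell = −(2)(96485)(+2.989) J/mol = −577 kJ/mol.

−577 kJ/mol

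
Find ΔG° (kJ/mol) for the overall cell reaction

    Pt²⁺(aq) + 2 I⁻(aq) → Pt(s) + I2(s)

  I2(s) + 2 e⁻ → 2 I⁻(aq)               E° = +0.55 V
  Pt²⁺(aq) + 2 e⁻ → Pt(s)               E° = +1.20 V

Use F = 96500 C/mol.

−125 kJ/mol

In the reaction as written Pt²⁺(aq) is reduced, so the Pt²⁺/Pt couple is the cathode and I₂/I⁻ is the anode.
E°cell = +1.20 − (+0.55) = +0.65 V; balancing electrons gives n = 2.
ΔG° = −nFE°cell = −(2)(96500)(+0.65) J/mol = −125 kJ/mol.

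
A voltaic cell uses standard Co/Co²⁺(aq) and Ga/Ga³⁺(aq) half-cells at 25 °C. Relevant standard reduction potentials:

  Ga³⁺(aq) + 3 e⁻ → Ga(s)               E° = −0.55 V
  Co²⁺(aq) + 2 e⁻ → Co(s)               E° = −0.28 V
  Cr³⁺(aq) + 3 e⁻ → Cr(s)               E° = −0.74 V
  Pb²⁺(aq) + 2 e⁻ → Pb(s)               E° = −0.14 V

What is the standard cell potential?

Of the two couples in this cell, the one with the more positive reduction potential is reduced at the cathode: here that is Co²⁺/Co (−0.28 V); Ga³⁺/Ga (−0.55 V) is the anode.
E°cell = E°(cathode) − E°(anode) = −0.28 − (−0.55) = +0.27 V.

+0.27 V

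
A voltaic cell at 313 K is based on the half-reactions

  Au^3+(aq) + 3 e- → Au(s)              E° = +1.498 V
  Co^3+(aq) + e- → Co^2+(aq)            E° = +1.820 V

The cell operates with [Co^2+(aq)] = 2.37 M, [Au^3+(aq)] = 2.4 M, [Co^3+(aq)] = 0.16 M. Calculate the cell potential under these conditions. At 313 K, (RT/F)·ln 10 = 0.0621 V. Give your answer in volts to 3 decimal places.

Since E°(Co³⁺/Co²⁺) > E°(Au³⁺/Au), Co³⁺/Co²⁺ serves as the cathode.
E°cell = E°cat − E°an = +1.820 − (+1.498) = +0.322 V; n = 3.
The balanced reaction is 3 Co^3+(aq) + Au(s) → 3 Co^2+(aq) + Au^3+(aq), so Q = ([Co^2+(aq)]^3·[Au^3+(aq)]) / [Co^3+(aq)]^3 = 7.8×10^3 and log Q = 3.892.
By the Nernst equation, E = +0.322 − (0.0621/3)·(3.892) = +0.241 V.

+0.241 V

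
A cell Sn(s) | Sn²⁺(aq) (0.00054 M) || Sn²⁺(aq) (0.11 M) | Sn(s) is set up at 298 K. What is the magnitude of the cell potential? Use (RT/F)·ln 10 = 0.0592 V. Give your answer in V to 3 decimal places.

0.068 V

For a concentration cell E°cell = 0, since both electrodes use the same couple.
The compartment with the higher Sn²⁺(aq) concentration (0.11 M) acts as the cathode; ions are reduced there and produced at the dilute (0.00054 M) anode.
With n = 2, Ecell = −(0.0592/2)·log([dilute]/[conc]) = −(0.0592/2)·log(0.00054/0.11) = +0.068 V.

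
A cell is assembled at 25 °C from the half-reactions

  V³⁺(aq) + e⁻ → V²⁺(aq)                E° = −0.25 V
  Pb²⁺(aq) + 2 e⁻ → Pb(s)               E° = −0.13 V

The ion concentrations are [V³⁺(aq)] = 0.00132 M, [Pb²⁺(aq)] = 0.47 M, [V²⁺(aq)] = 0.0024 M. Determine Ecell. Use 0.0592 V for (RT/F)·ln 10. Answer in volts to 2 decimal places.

Pb²⁺/Pb is reduced (cathode, E° = −0.13 V) and V³⁺/V²⁺ is oxidized (anode).
E°cell = E°cat − E°an = −0.13 − (−0.25) = +0.12 V; n = 2.
Balancing gives Pb²⁺(aq) + 2 V²⁺(aq) → Pb(s) + 2 V³⁺(aq); hence Q = [V³⁺(aq)]^2 / ([Pb²⁺(aq)]·[V²⁺(aq)]^2) = 0.644 (log Q = −0.191).
By the Nernst equation, E = +0.12 − (0.0592/2)·(−0.191) = +0.13 V.

+0.13 V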